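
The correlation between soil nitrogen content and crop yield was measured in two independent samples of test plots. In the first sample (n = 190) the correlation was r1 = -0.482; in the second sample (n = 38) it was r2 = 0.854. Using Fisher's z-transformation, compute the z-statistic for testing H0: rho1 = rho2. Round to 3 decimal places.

z1 = atanh(-0.482) = -0.525586,  z2 = atanh(0.854) = 1.270747
SE = √(1/(n1−3) + 1/(n2−3)) = √(1/187 + 1/35) = √(0.0053476 + 0.0285714) = √0.0339190 = 0.184171
z = (z1 − z2)/SE = (-0.525586 − 1.270747) / 0.184171 = -1.796333 / 0.184171 = -9.754

-9.754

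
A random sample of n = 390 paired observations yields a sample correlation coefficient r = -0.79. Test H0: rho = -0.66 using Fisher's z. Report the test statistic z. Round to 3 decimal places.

-5.481

z_r = atanh(-0.79) = -1.071432,  z_0 = atanh(-0.66) = -0.792814
SE = 1/√(n−3) = 1/√387 = 0.050833
z = (z_r − z_0)/SE = (-1.071432 − (-0.792814)) / 0.050833 = -0.278618 / 0.050833 = -5.481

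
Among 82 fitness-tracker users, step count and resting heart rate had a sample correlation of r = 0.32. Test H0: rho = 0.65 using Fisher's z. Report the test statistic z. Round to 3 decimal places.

Fisher z: atanh(0.32) = 0.331647, atanh(0.65) = 0.775299
z = (z_r − z_0)·√(n−3) = (0.331647 − 0.775299)·√79 = -0.443652 · 8.888194 = -3.943

-3.943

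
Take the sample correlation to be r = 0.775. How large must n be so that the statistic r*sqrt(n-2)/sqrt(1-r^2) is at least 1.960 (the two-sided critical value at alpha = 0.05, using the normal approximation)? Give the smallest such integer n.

Need r·√(n−2)/√(1−r²) ≥ 1.960
√(n−2) ≥ 1.960·√(1−0.600625) / 0.775 = 1.960·0.631961 / 0.775 = 1.5982
n−2 ≥ 2.5542  ⇒  n ≥ 4.5542
Smallest integer n = 5

5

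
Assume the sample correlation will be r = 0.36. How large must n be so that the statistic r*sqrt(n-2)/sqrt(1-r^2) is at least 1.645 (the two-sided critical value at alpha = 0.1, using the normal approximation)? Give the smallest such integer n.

Need r·√(n−2)/√(1−r²) ≥ 1.645
√(n−2) ≥ 1.645·√(1−0.1296) / 0.36 = 1.645·0.932952 / 0.36 = 4.2631
n−2 ≥ 18.1740  ⇒  n ≥ 20.1740
Smallest integer n = 21

21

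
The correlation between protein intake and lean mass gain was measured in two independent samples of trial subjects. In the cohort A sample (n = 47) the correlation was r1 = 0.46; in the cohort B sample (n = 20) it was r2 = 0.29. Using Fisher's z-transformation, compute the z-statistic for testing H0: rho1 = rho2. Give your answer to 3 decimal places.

z1 = atanh(0.46) = 0.497311,  z2 = atanh(0.29) = 0.298566
SE = √(1/(n1−3) + 1/(n2−3)) = √(1/44 + 1/17) = √(0.0227273 + 0.0588235) = √0.0815508 = 0.285571
z = (z1 − z2)/SE = (0.497311 − 0.298566) / 0.285571 = 0.198745 / 0.285571 = 0.696

0.696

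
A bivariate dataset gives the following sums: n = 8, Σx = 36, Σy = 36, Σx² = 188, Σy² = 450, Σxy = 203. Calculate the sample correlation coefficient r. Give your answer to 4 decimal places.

S_xy = nΣxy − ΣxΣy = 8·203 − 36·36 = 1624 − 1296 = 328
S_xx = nΣx² − (Σx)² = 8·188 − 36² = 1504 − 1296 = 208
S_yy = nΣy² − (Σy)² = 8·450 − 36² = 3600 − 1296 = 2304
r = S_xy / √(S_xx·S_yy) = 328 / √(208·2304) = 328 / √479232 = 328 / 692.2658 = 0.4738

0.4738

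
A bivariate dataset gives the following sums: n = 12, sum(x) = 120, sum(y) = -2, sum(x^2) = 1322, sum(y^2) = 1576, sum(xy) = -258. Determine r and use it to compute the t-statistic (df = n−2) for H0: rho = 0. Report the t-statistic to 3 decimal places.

-2.044

S_xy = nΣxy − ΣxΣy = 12·(-258) − 120·(-2) = -3096 − (-240) = -2856
S_xx = nΣx² − (Σx)² = 12·1322 − 120² = 15864 − 14400 = 1464
S_yy = nΣy² − (Σy)² = 12·1576 − (-2)² = 18912 − 4 = 18908
r = S_xy / √(S_xx·S_yy) = -2856 / √(1464·18908) = -2856 / √27681312 = -2856 / 5261.3033 = -0.5428
t = r·√(n−2)/√(1−r²) = -0.5428·√10 / √(1−0.294632) = -1.716484 / 0.839862 = -2.044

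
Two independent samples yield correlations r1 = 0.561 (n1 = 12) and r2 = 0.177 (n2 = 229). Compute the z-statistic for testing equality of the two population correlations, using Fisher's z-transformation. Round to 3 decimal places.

1.340

z1 = atanh(0.561) = 0.634291,  z2 = atanh(0.177) = 0.178884
SE = √(1/(n1−3) + 1/(n2−3)) = √(1/9 + 1/226) = √(0.1111111 + 0.0044248) = √0.1155359 = 0.339906
z = (z1 − z2)/SE = (0.634291 − 0.178884) / 0.339906 = 0.455407 / 0.339906 = 1.340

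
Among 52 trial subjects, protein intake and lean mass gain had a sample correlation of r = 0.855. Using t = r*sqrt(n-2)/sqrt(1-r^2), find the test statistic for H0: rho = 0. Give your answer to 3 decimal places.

11.657

t = r·√(n−2) / √(1−r²) with r = 0.855, n = 52
  = 0.855·√50 / √(1 − 0.731025)
  = 0.855·7.071068 / 0.518628
  = 6.045763 / 0.518628 = 11.657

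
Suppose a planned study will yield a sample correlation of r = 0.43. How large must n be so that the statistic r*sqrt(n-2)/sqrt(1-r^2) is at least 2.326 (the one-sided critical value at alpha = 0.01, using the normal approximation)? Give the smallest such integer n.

Need r·√(n−2)/√(1−r²) ≥ 2.326
√(n−2) ≥ 2.326·√(1−0.1849) / 0.43 = 2.326·0.902829 / 0.43 = 4.8837
n−2 ≥ 23.8505  ⇒  n ≥ 25.8505
Smallest integer n = 26

26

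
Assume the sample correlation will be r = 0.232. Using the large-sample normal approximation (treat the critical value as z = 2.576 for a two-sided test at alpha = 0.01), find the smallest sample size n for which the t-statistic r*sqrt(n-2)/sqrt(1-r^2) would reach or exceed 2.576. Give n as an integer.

Need r·√(n−2)/√(1−r²) ≥ 2.576
√(n−2) ≥ 2.576·√(1−0.053824) / 0.232 = 2.576·0.972716 / 0.232 = 10.8005
n−2 ≥ 116.6508  ⇒  n ≥ 118.6508
Smallest integer n = 119

119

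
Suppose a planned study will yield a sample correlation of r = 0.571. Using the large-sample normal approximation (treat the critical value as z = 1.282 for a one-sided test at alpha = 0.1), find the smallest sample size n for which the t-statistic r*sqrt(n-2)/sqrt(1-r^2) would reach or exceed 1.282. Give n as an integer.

Need r·√(n−2)/√(1−r²) ≥ 1.282
√(n−2) ≥ 1.282·√(1−0.326041) / 0.571 = 1.282·0.820950 / 0.571 = 1.8432
n−2 ≥ 3.3974  ⇒  n ≥ 5.3974
Smallest integer n = 6

6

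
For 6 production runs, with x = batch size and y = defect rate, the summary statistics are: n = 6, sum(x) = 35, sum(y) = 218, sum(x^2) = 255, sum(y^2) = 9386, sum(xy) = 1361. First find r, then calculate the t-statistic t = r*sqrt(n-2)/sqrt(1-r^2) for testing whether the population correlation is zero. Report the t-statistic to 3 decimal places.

Numerator: nΣxy − (Σx)(Σy) = 6·1361 − (35)(218) = 536
Denominator: √[(nΣx²−(Σx)²)(nΣy²−(Σy)²)]
  nΣx²−(Σx)² = 6·255 − 1225 = 305;  nΣy²−(Σy)² = 6·9386 − 47524 = 8792
  √(305·8792) = √2681560 = 1637.5469
r = 536 / 1637.5469 = 0.3273
t = r·√(n−2)/√(1−r²) = 0.3273·√4 / √(1−0.107125) = 0.654600 / 0.944921 = 0.693

0.693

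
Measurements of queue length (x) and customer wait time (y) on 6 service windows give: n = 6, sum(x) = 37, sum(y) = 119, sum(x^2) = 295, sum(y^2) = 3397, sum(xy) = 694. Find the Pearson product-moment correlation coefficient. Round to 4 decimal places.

S_xy = nΣxy − ΣxΣy = 6·694 − 37·119 = 4164 − 4403 = -239
S_xx = nΣx² − (Σx)² = 6·295 − 37² = 1770 − 1369 = 401
S_yy = nΣy² − (Σy)² = 6·3397 − 119² = 20382 − 14161 = 6221
r = S_xy / √(S_xx·S_yy) = -239 / √(401·6221) = -239 / √2494621 = -239 / 1579.4369 = -0.1513

-0.1513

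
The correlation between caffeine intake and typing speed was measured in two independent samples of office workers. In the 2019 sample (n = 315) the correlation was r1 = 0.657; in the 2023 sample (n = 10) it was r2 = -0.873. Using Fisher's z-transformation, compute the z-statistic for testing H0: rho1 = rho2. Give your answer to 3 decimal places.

Fisher z-transforms: z1 = atanh(0.657) = 0.787517, z2 = atanh(-0.873) = -1.345555; difference d = 2.133072
Var(d) = 1/312 + 1/7 = 0.0032051 + 0.1428571 = 0.1460622
z = d/√Var(d) = 2.133072 / √0.1460622 = 2.133072 / 0.382181 = 5.581

5.581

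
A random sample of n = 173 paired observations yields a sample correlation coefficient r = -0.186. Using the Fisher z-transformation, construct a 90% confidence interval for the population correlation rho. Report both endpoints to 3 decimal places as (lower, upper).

z_r = atanh(-0.186) = -0.188191;  SE = 1/√(n−3) = 1/√170 = 0.076696
z-limits: -0.188191 ± 1.645·0.076696 = -0.188191 ± 0.126165 = [-0.314356, -0.062026]
ρ-limits: (tanh -0.314356, tanh -0.062026) = (-0.304, -0.062)

(-0.304, -0.062)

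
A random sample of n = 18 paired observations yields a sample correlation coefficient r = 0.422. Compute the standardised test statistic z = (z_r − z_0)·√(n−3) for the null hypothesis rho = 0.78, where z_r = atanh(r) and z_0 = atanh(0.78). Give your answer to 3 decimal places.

-2.305

z_r = atanh(0.422) = 0.450123,  z_0 = atanh(0.78) = 1.045371
SE = 1/√(n−3) = 1/√15 = 0.258199
z = (z_r − z_0)/SE = (0.450123 − 1.045371) / 0.258199 = -0.595248 / 0.258199 = -2.305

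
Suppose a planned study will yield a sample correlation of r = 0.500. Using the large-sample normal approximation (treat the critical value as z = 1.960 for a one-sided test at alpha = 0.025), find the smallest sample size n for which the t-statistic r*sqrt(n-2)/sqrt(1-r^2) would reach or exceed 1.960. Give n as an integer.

Need r·√(n−2)/√(1−r²) ≥ 1.960
√(n−2) ≥ 1.960·√(1−0.250000) / 0.500 = 1.960·0.866025 / 0.500 = 3.3948
n−2 ≥ 11.5247  ⇒  n ≥ 13.5247
Smallest integer n = 14

14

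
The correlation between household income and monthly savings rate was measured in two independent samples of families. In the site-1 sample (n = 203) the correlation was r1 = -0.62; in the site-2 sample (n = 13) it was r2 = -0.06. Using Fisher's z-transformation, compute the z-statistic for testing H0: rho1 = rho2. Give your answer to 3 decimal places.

-2.052

z1 = atanh(-0.62) = -0.725005,  z2 = atanh(-0.06) = -0.060072
SE = √(1/(n1−3) + 1/(n2−3)) = √(1/200 + 1/10) = √(0.0050000 + 0.1000000) = √0.1050000 = 0.324037
z = (z1 − z2)/SE = (-0.725005 − (-0.060072)) / 0.324037 = -0.664933 / 0.324037 = -2.052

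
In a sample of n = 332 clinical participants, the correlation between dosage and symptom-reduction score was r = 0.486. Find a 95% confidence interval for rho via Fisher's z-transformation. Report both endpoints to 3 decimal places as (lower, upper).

(0.399, 0.564)

z_r = atanh(0.486) = 0.530810;  SE = 1/√(n−3) = 1/√329 = 0.055132
z-limits: 0.530810 ± 1.960·0.055132 = 0.530810 ± 0.108059 = [0.422751, 0.638869]
ρ-limits: (tanh 0.422751, tanh 0.638869) = (0.399, 0.564)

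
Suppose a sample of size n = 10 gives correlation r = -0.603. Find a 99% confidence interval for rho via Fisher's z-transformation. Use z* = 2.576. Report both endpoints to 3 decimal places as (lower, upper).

(-0.932, 0.269)

z_r = atanh(-0.603) = -0.697848;  SE = 1/√(n−3) = 1/√7 = 0.377964
z-limits: -0.697848 ± 2.576·0.377964 = -0.697848 ± 0.973635 = [-1.671483, 0.275787]
ρ-limits: (tanh -1.671483, tanh 0.275787) = (-0.932, 0.269)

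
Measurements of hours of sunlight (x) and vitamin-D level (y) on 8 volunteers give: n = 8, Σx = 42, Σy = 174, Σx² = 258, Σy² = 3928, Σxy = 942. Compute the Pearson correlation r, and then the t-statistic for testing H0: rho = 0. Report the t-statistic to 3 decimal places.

S_xy = nΣxy − ΣxΣy = 8·942 − 42·174 = 7536 − 7308 = 228
S_xx = nΣx² − (Σx)² = 8·258 − 42² = 2064 − 1764 = 300
S_yy = nΣy² − (Σy)² = 8·3928 − 174² = 31424 − 30276 = 1148
r = S_xy / √(S_xx·S_yy) = 228 / √(300·1148) = 228 / √344400 = 228 / 586.8560 = 0.3885
t = r·√(n−2)/√(1−r²) = 0.3885·√6 / √(1−0.150932) = 0.951627 / 0.921449 = 1.033

1.033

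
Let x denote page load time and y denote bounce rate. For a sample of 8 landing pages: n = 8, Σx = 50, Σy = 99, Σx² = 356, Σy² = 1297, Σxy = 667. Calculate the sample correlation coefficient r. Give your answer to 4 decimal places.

0.8629

Numerator: nΣxy − (Σx)(Σy) = 8·667 − (50)(99) = 386
Denominator: √[(nΣx²−(Σx)²)(nΣy²−(Σy)²)]
  nΣx²−(Σx)² = 8·356 − 2500 = 348;  nΣy²−(Σy)² = 8·1297 − 9801 = 575
  √(348·575) = √200100 = 447.3254
r = 386 / 447.3254 = 0.8629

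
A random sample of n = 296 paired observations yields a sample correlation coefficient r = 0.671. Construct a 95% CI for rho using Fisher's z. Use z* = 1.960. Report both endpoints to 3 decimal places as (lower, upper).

(0.603, 0.729)

Fisher z: z_r = atanh(r) = ½·ln((1+0.671)/(1−0.671)) = 0.812560
SE(z) = 1/√(n−3) = 1/√293 = 0.058421
95% ⇒ z* = 1.960; margin = 1.960·0.058421 = 0.114505
CI on z-scale: (0.698055, 0.927065)
Back-transform: tanh(0.698055) = 0.603132, tanh(0.927065) = 0.729223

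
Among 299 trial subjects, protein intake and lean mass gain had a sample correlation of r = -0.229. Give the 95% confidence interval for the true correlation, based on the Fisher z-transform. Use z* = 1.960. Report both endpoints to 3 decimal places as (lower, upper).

z_r = atanh(-0.229) = -0.233134;  SE = 1/√(n−3) = 1/√296 = 0.058124
z-limits: -0.233134 ± 1.960·0.058124 = -0.233134 ± 0.113923 = [-0.347057, -0.119211]
ρ-limits: (tanh -0.347057, tanh -0.119211) = (-0.334, -0.119)

(-0.334, -0.119)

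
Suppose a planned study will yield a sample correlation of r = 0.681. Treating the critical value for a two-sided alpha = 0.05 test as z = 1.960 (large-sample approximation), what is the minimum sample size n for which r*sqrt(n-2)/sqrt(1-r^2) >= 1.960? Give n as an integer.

7

r√(n−2)/√(1−r²) ≥ 1.960  ⇔  n−2 ≥ (1.960)²·(1−r²)/r²
(1−r²)/r² = (1−0.463761)/0.463761 = 1.1563
n ≥ 2 + 3.8416·1.1563 = 2 + 4.4420 = 6.4420
⌈6.4420⌉ = 7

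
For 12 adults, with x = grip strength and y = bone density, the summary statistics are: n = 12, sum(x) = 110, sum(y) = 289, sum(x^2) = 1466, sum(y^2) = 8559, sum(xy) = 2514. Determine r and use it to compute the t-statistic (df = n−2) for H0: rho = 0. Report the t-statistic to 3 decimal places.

-0.506

S_xy = nΣxy − ΣxΣy = 12·2514 − 110·289 = 30168 − 31790 = -1622
S_xx = nΣx² − (Σx)² = 12·1466 − 110² = 17592 − 12100 = 5492
S_yy = nΣy² − (Σy)² = 12·8559 − 289² = 102708 − 83521 = 19187
r = S_xy / √(S_xx·S_yy) = -1622 / √(5492·19187) = -1622 / √105375004 = -1622 / 10265.2328 = -0.1580
t = r·√(n−2)/√(1−r²) = -0.1580·√10 / √(1−0.024964) = -0.499640 / 0.987439 = -0.506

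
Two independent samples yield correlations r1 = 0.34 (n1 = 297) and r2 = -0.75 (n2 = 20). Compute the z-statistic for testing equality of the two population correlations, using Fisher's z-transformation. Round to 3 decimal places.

Fisher z-transforms: z1 = atanh(0.34) = 0.354093, z2 = atanh(-0.75) = -0.972955; difference d = 1.327048
Var(d) = 1/294 + 1/17 = 0.0034014 + 0.0588235 = 0.0622249
z = d/√Var(d) = 1.327048 / √0.0622249 = 1.327048 / 0.249449 = 5.320

5.320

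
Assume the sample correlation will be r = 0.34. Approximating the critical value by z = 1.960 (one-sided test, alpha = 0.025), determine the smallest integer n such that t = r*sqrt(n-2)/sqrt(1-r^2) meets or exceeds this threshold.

32

Need r·√(n−2)/√(1−r²) ≥ 1.960
√(n−2) ≥ 1.960·√(1−0.1156) / 0.34 = 1.960·0.940425 / 0.34 = 5.4213
n−2 ≥ 29.3905  ⇒  n ≥ 31.3905
Smallest integer n = 32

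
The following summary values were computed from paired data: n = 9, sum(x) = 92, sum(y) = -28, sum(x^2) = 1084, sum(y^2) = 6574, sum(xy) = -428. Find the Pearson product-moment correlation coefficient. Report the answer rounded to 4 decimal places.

S_xy = nΣxy − ΣxΣy = 9·(-428) − 92·(-28) = -3852 − (-2576) = -1276
S_xx = nΣx² − (Σx)² = 9·1084 − 92² = 9756 − 8464 = 1292
S_yy = nΣy² − (Σy)² = 9·6574 − (-28)² = 59166 − 784 = 58382
r = S_xy / √(S_xx·S_yy) = -1276 / √(1292·58382) = -1276 / √75429544 = -1276 / 8685.0184 = -0.1469

-0.1469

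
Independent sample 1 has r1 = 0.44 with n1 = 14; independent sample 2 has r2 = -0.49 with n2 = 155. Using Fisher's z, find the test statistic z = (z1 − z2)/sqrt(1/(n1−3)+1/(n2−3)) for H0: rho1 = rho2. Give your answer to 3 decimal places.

3.229

Fisher z-transforms: z1 = atanh(0.44) = 0.472231, z2 = atanh(-0.49) = -0.536060; difference d = 1.008291
Var(d) = 1/11 + 1/152 = 0.0909091 + 0.0065789 = 0.0974880
z = d/√Var(d) = 1.008291 / √0.0974880 = 1.008291 / 0.312231 = 3.229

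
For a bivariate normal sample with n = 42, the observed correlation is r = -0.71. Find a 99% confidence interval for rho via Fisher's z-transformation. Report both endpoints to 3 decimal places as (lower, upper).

(-0.862, -0.442)

z_r = atanh(-0.71) = -0.887184;  SE = 1/√(n−3) = 1/√39 = 0.160128
z-limits: -0.887184 ± 2.576·0.160128 = -0.887184 ± 0.412490 = [-1.299674, -0.474694]
ρ-limits: (tanh -1.299674, tanh -0.474694) = (-0.862, -0.442)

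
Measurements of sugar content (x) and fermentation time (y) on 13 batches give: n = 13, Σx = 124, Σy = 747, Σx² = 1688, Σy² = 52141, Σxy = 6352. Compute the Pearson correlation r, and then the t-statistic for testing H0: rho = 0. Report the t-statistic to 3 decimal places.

-1.273

S_xy = nΣxy − ΣxΣy = 13·6352 − 124·747 = 82576 − 92628 = -10052
S_xx = nΣx² − (Σx)² = 13·1688 − 124² = 21944 − 15376 = 6568
S_yy = nΣy² − (Σy)² = 13·52141 − 747² = 677833 − 558009 = 119824
r = S_xy / √(S_xx·S_yy) = -10052 / √(6568·119824) = -10052 / √787004032 = -10052 / 28053.5921 = -0.3583
t = r·√(n−2)/√(1−r²) = -0.3583·√11 / √(1−0.128379) = -1.188347 / 0.933606 = -1.273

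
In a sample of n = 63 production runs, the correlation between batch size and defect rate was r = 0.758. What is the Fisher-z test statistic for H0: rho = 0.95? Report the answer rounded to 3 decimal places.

-6.509

z_r = atanh(0.758) = 0.991497,  z_0 = atanh(0.95) = 1.831781
SE = 1/√(n−3) = 1/√60 = 0.129099
z = (z_r − z_0)/SE = (0.991497 − 1.831781) / 0.129099 = -0.840284 / 0.129099 = -6.509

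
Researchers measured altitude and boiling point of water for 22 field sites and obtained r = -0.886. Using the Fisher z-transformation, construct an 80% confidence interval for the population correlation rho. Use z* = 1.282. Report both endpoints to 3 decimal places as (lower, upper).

Fisher z: z_r = atanh(r) = ½·ln((1+(-0.886))/(1−(-0.886))) = -1.403008
SE(z) = 1/√(n−3) = 1/√19 = 0.229416
80% ⇒ z* = 1.282; margin = 1.282·0.229416 = 0.294111
CI on z-scale: (-1.697119, -1.108897)
Back-transform: tanh(-1.697119) = -0.935048, tanh(-1.108897) = -0.803672

(-0.935, -0.804)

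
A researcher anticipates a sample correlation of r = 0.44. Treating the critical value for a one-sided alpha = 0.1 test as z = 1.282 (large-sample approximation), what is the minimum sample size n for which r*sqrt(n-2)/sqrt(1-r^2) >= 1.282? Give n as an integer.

9

r√(n−2)/√(1−r²) ≥ 1.282  ⇔  n−2 ≥ (1.282)²·(1−r²)/r²
(1−r²)/r² = (1−0.1936)/0.1936 = 4.1653
n ≥ 2 + 1.643524·4.1653 = 2 + 6.8458 = 8.8458
⌈8.8458⌉ = 9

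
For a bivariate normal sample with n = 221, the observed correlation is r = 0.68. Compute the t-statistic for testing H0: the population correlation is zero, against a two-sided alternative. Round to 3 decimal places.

t = r·√(n−2) / √(1−r²) with r = 0.68, n = 221
  = 0.68·√219 / √(1 − 0.4624)
  = 0.68·14.798649 / 0.733212
  = 10.063081 / 0.733212 = 13.725

13.725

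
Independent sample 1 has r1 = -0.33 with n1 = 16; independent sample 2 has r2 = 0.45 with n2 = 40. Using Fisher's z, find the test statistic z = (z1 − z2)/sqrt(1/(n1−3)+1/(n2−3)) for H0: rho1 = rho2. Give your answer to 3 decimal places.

z1 = atanh(-0.33) = -0.342828,  z2 = atanh(0.45) = 0.484700
SE = √(1/(n1−3) + 1/(n2−3)) = √(1/13 + 1/37) = √(0.0769231 + 0.0270270) = √0.1039501 = 0.322413
z = (z1 − z2)/SE = (-0.342828 − 0.484700) / 0.322413 = -0.827528 / 0.322413 = -2.567

-2.567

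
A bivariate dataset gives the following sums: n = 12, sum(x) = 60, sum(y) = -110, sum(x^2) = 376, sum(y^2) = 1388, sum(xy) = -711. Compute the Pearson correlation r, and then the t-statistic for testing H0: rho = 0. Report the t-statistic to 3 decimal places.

S_xy = nΣxy − ΣxΣy = 12·(-711) − 60·(-110) = -8532 − (-6600) = -1932
S_xx = nΣx² − (Σx)² = 12·376 − 60² = 4512 − 3600 = 912
S_yy = nΣy² − (Σy)² = 12·1388 − (-110)² = 16656 − 12100 = 4556
r = S_xy / √(S_xx·S_yy) = -1932 / √(912·4556) = -1932 / √4155072 = -1932 / 2038.3994 = -0.9478
t = r·√(n−2)/√(1−r²) = -0.9478·√10 / √(1−0.898325) = -2.997207 / 0.318865 = -9.400

-9.400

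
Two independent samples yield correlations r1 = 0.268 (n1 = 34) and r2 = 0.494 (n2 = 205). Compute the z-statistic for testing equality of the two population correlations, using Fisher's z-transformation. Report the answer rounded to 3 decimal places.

-1.382

Fisher z-transforms: z1 = atanh(0.268) = 0.274708, z2 = atanh(0.494) = 0.541338; difference d = -0.266630
Var(d) = 1/31 + 1/202 = 0.0322581 + 0.0049505 = 0.0372086
z = d/√Var(d) = -0.266630 / √0.0372086 = -0.266630 / 0.192895 = -1.382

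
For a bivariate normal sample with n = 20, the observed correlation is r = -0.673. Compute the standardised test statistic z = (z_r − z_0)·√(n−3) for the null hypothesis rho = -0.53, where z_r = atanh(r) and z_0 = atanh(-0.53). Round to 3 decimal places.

-0.932

z_r = atanh(-0.673) = -0.816207,  z_0 = atanh(-0.53) = -0.590145
SE = 1/√(n−3) = 1/√17 = 0.242536
z = (z_r − z_0)/SE = (-0.816207 − (-0.590145)) / 0.242536 = -0.226062 / 0.242536 = -0.932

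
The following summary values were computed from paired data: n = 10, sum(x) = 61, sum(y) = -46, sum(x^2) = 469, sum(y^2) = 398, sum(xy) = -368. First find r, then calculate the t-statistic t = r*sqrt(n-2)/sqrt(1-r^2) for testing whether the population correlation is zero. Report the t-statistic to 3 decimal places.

Numerator: nΣxy − (Σx)(Σy) = 10·(-368) − (61)(-46) = -874
Denominator: √[(nΣx²−(Σx)²)(nΣy²−(Σy)²)]
  nΣx²−(Σx)² = 10·469 − 3721 = 969;  nΣy²−(Σy)² = 10·398 − 2116 = 1864
  √(969·1864) = √1806216 = 1343.9554
r = -874 / 1343.9554 = -0.6503
t = r·√(n−2)/√(1−r²) = -0.6503·√8 / √(1−0.422890) = -1.839326 / 0.759678 = -2.421

-2.421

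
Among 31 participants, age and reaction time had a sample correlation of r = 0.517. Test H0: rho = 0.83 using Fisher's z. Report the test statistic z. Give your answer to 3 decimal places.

-3.259

z_r = atanh(0.517) = 0.572237,  z_0 = atanh(0.83) = 1.188136
SE = 1/√(n−3) = 1/√28 = 0.188982
z = (z_r − z_0)/SE = (0.572237 − 1.188136) / 0.188982 = -0.615899 / 0.188982 = -3.259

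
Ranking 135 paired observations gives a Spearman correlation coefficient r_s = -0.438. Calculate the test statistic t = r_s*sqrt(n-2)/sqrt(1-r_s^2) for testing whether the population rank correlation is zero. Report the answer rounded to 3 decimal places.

t = r_s·√(n−2) / √(1−r_s²) with r_s = -0.438, n = 135
  = -0.438·√133 / √(1 − 0.191844)
  = -0.438·11.532563 / 0.898975
  = -5.051263 / 0.898975 = -5.619

-5.619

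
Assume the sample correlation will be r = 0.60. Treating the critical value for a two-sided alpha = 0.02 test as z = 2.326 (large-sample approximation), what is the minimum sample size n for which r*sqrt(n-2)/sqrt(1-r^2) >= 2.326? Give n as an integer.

12

Need r·√(n−2)/√(1−r²) ≥ 2.326
√(n−2) ≥ 2.326·√(1−0.3600) / 0.60 = 2.326·0.800000 / 0.60 = 3.1013
n−2 ≥ 9.6181  ⇒  n ≥ 11.6181
Smallest integer n = 12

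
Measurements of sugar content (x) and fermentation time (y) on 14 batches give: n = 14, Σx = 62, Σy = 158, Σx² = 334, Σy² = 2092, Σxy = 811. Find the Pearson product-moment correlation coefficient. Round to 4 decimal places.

0.8214

Numerator: nΣxy − (Σx)(Σy) = 14·811 − (62)(158) = 1558
Denominator: √[(nΣx²−(Σx)²)(nΣy²−(Σy)²)]
  nΣx²−(Σx)² = 14·334 − 3844 = 832;  nΣy²−(Σy)² = 14·2092 − 24964 = 4324
  √(832·4324) = √3597568 = 1896.7256
r = 1558 / 1896.7256 = 0.8214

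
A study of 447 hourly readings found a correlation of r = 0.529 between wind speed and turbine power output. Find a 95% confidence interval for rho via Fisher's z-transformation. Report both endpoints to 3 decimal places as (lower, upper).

(0.459, 0.593)

Fisher z: z_r = atanh(r) = ½·ln((1+0.529)/(1−0.529)) = 0.588756
SE(z) = 1/√(n−3) = 1/√444 = 0.047458
95% ⇒ z* = 1.960; margin = 1.960·0.047458 = 0.093018
CI on z-scale: (0.495738, 0.681774)
Back-transform: tanh(0.495738) = 0.458759, tanh(0.681774) = 0.592671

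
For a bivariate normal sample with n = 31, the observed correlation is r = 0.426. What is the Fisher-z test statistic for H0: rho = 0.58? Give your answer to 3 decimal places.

Fisher z: atanh(0.426) = 0.455000, atanh(0.58) = 0.662463
z = (z_r − z_0)·√(n−3) = (0.455000 − 0.662463)·√28 = -0.207463 · 5.291503 = -1.098

-1.098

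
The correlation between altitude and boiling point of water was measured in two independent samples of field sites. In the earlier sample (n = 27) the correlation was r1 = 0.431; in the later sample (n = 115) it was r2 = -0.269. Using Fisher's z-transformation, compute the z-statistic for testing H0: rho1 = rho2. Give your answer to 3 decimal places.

Fisher z-transforms: z1 = atanh(0.431) = 0.461124, z2 = atanh(-0.269) = -0.275786; difference d = 0.736910
Var(d) = 1/24 + 1/112 = 0.0416667 + 0.0089286 = 0.0505953
z = d/√Var(d) = 0.736910 / √0.0505953 = 0.736910 / 0.224934 = 3.276

3.276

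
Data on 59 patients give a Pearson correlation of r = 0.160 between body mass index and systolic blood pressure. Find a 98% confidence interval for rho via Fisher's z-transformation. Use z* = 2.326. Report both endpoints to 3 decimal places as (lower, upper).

(-0.148, 0.440)

z_r = atanh(0.160) = 0.161387;  SE = 1/√(n−3) = 1/√56 = 0.133631
z-limits: 0.161387 ± 2.326·0.133631 = 0.161387 ± 0.310826 = [-0.149439, 0.472213]
ρ-limits: (tanh -0.149439, tanh 0.472213) = (-0.148, 0.440)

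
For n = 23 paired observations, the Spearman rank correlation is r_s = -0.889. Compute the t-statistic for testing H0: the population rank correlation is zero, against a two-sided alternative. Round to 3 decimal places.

t = r_s·√(n−2) / √(1−r_s²) with r_s = -0.889, n = 23
  = -0.889·√21 / √(1 − 0.790321)
  = -0.889·4.582576 / 0.457907
  = -4.073910 / 0.457907 = -8.897

-8.897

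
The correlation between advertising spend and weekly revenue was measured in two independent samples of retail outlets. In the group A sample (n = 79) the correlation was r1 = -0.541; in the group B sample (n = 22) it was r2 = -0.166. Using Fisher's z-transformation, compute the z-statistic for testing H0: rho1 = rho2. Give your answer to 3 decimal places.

-1.708

z1 = atanh(-0.541) = -0.605568,  z2 = atanh(-0.166) = -0.167550
SE = √(1/(n1−3) + 1/(n2−3)) = √(1/76 + 1/19) = √(0.0131579 + 0.0526316) = √0.0657895 = 0.256495
z = (z1 − z2)/SE = (-0.605568 − (-0.167550)) / 0.256495 = -0.438018 / 0.256495 = -1.708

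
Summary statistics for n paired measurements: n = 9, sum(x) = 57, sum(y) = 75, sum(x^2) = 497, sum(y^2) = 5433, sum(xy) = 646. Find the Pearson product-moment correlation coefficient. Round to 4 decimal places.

0.2115

S_xy = nΣxy − ΣxΣy = 9·646 − 57·75 = 5814 − 4275 = 1539
S_xx = nΣx² − (Σx)² = 9·497 − 57² = 4473 − 3249 = 1224
S_yy = nΣy² − (Σy)² = 9·5433 − 75² = 48897 − 5625 = 43272
r = S_xy / √(S_xx·S_yy) = 1539 / √(1224·43272) = 1539 / √52964928 = 1539 / 7277.7007 = 0.2115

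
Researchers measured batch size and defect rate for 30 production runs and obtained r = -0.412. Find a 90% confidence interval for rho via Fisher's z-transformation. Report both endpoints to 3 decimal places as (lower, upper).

z_r = atanh(-0.412) = -0.438018;  SE = 1/√(n−3) = 1/√27 = 0.192450
z-limits: -0.438018 ± 1.645·0.192450 = -0.438018 ± 0.316580 = [-0.754598, -0.121438]
ρ-limits: (tanh -0.754598, tanh -0.121438) = (-0.638, -0.121)

(-0.638, -0.121)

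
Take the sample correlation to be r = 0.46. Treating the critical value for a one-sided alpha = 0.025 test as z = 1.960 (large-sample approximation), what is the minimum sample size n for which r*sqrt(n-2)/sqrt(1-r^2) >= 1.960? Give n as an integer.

17

r√(n−2)/√(1−r²) ≥ 1.960  ⇔  n−2 ≥ (1.960)²·(1−r²)/r²
(1−r²)/r² = (1−0.2116)/0.2116 = 3.7259
n ≥ 2 + 3.8416·3.7259 = 2 + 14.3134 = 16.3134
⌈16.3134⌉ = 17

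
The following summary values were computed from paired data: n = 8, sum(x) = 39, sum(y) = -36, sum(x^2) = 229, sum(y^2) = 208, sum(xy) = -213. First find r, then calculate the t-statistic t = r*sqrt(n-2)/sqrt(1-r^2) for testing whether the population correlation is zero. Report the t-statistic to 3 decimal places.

-4.700

Numerator: nΣxy − (Σx)(Σy) = 8·(-213) − (39)(-36) = -300
Denominator: √[(nΣx²−(Σx)²)(nΣy²−(Σy)²)]
  nΣx²−(Σx)² = 8·229 − 1521 = 311;  nΣy²−(Σy)² = 8·208 − 1296 = 368
  √(311·368) = √114448 = 338.3016
r = -300 / 338.3016 = -0.8868
t = r·√(n−2)/√(1−r²) = -0.8868·√6 / √(1−0.786414) = -2.172208 / 0.462154 = -4.700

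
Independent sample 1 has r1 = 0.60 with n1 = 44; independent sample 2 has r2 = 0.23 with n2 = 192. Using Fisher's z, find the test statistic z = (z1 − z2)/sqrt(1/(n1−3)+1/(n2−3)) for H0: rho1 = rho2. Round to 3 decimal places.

2.664

z1 = atanh(0.60) = 0.693147,  z2 = atanh(0.23) = 0.234189
SE = √(1/(n1−3) + 1/(n2−3)) = √(1/41 + 1/189) = √(0.0243902 + 0.0052910) = √0.0296812 = 0.172282
z = (z1 − z2)/SE = (0.693147 − 0.234189) / 0.172282 = 0.458958 / 0.172282 = 2.664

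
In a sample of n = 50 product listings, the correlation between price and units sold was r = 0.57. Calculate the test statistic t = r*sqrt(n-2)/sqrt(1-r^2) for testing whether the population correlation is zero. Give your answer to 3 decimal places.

1 − r² = 1 − 0.3249 = 0.6751;  √(1−r²) = 0.821645
√(n−2) = √48 = 6.928203
t = r·√(n−2)/√(1−r²) = 0.57 · 6.928203 / 0.821645 = 4.806

4.806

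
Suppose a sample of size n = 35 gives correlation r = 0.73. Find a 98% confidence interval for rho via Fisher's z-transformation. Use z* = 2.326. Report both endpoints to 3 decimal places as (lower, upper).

z_r = atanh(0.73) = 0.928727;  SE = 1/√(n−3) = 1/√32 = 0.176777
z-limits: 0.928727 ± 2.326·0.176777 = 0.928727 ± 0.411183 = [0.517544, 1.339910]
ρ-limits: (tanh 0.517544, tanh 1.339910) = (0.476, 0.872)

(0.476, 0.872)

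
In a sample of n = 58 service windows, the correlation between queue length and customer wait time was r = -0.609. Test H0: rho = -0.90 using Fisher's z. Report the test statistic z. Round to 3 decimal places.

5.673

Fisher z: atanh(-0.609) = -0.707330, atanh(-0.90) = -1.472219
z = (z_r − z_0)·√(n−3) = (-0.707330 − (-1.472219))·√55 = 0.764889 · 7.416198 = 5.673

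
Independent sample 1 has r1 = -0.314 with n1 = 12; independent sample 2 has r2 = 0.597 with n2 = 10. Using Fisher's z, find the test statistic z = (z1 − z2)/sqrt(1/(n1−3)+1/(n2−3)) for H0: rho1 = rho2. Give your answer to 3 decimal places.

z1 = atanh(-0.314) = -0.324977,  z2 = atanh(0.597) = 0.688473
SE = √(1/(n1−3) + 1/(n2−3)) = √(1/9 + 1/7) = √(0.1111111 + 0.1428571) = √0.2539682 = 0.503953
z = (z1 − z2)/SE = (-0.324977 − 0.688473) / 0.503953 = -1.013450 / 0.503953 = -2.011

-2.011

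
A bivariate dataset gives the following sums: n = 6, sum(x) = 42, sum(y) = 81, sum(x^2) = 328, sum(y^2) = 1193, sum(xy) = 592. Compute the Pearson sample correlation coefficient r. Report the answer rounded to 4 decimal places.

0.4298

S_xy = nΣxy − ΣxΣy = 6·592 − 42·81 = 3552 − 3402 = 150
S_xx = nΣx² − (Σx)² = 6·328 − 42² = 1968 − 1764 = 204
S_yy = nΣy² − (Σy)² = 6·1193 − 81² = 7158 − 6561 = 597
r = S_xy / √(S_xx·S_yy) = 150 / √(204·597) = 150 / √121788 = 150 / 348.9814 = 0.4298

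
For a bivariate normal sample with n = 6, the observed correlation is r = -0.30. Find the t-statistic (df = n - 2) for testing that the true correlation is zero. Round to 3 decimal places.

t = r·√(n−2) / √(1−r²) with r = -0.30, n = 6
  = -0.30·√4 / √(1 − 0.0900)
  = -0.30·2.000000 / 0.953939
  = -0.600000 / 0.953939 = -0.629

-0.629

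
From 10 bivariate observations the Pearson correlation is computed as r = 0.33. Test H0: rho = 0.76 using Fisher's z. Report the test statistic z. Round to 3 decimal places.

Fisher z: atanh(0.33) = 0.342828, atanh(0.76) = 0.996215
z = (z_r − z_0)·√(n−3) = (0.342828 − 0.996215)·√7 = -0.653387 · 2.645751 = -1.729

-1.729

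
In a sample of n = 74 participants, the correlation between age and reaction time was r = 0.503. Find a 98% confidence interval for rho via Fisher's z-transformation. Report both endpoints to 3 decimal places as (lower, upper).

Fisher z: z_r = atanh(r) = ½·ln((1+0.503)/(1−0.503)) = 0.553314
SE(z) = 1/√(n−3) = 1/√71 = 0.118678
98% ⇒ z* = 2.326; margin = 2.326·0.118678 = 0.276045
CI on z-scale: (0.277269, 0.829359)
Back-transform: tanh(0.277269) = 0.270376, tanh(0.829359) = 0.680132

(0.270, 0.680)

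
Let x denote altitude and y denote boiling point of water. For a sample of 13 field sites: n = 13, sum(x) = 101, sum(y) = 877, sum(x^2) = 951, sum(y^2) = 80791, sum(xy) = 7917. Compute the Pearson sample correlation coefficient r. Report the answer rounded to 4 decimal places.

S_xy = nΣxy − ΣxΣy = 13·7917 − 101·877 = 102921 − 88577 = 14344
S_xx = nΣx² − (Σx)² = 13·951 − 101² = 12363 − 10201 = 2162
S_yy = nΣy² − (Σy)² = 13·80791 − 877² = 1050283 − 769129 = 281154
r = S_xy / √(S_xx·S_yy) = 14344 / √(2162·281154) = 14344 / √607854948 = 14344 / 24654.7145 = 0.5818

0.5818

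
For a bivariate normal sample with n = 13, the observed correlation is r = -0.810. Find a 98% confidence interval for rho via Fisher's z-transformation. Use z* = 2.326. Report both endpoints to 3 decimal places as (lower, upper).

(-0.953, -0.373)

Fisher z: z_r = atanh(r) = ½·ln((1+(-0.810))/(1−(-0.810))) = -1.127029
SE(z) = 1/√(n−3) = 1/√10 = 0.316228
98% ⇒ z* = 2.326; margin = 2.326·0.316228 = 0.735546
CI on z-scale: (-1.862575, -0.391483)
Back-transform: tanh(-1.862575) = -0.952916, tanh(-0.391483) = -0.372638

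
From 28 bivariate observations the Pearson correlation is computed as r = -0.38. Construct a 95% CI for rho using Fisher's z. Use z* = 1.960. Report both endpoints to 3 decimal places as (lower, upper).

(-0.660, -0.008)

Fisher z: z_r = atanh(r) = ½·ln((1+(-0.38))/(1−(-0.38))) = -0.400060
SE(z) = 1/√(n−3) = 1/√25 = 0.200000
95% ⇒ z* = 1.960; margin = 1.960·0.200000 = 0.392000
CI on z-scale: (-0.792060, -0.008060)
Back-transform: tanh(-0.792060) = -0.659574, tanh(-0.008060) = -0.008060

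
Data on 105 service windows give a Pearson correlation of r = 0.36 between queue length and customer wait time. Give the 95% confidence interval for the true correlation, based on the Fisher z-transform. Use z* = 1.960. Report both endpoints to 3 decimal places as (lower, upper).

(0.181, 0.516)

Fisher z: z_r = atanh(r) = ½·ln((1+0.36)/(1−0.36)) = 0.376886
SE(z) = 1/√(n−3) = 1/√102 = 0.099015
95% ⇒ z* = 1.960; margin = 1.960·0.099015 = 0.194069
CI on z-scale: (0.182817, 0.570955)
Back-transform: tanh(0.182817) = 0.180807, tanh(0.570955) = 0.516060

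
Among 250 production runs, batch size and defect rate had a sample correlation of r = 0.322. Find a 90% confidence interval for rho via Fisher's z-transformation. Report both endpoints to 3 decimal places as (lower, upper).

(0.225, 0.412)

z_r = atanh(0.322) = 0.333877;  SE = 1/√(n−3) = 1/√247 = 0.063628
z-limits: 0.333877 ± 1.645·0.063628 = 0.333877 ± 0.104668 = [0.229209, 0.438545]
ρ-limits: (tanh 0.229209, tanh 0.438545) = (0.225, 0.412)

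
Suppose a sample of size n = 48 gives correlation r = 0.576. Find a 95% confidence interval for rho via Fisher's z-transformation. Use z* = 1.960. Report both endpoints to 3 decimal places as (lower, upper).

(0.349, 0.739)

z_r = atanh(0.576) = 0.656456;  SE = 1/√(n−3) = 1/√45 = 0.149071
z-limits: 0.656456 ± 1.960·0.149071 = 0.656456 ± 0.292179 = [0.364277, 0.948635]
ρ-limits: (tanh 0.364277, tanh 0.948635) = (0.349, 0.739)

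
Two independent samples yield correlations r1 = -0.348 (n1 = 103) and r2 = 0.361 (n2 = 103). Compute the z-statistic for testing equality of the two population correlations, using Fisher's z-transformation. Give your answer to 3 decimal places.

-5.241

z1 = atanh(-0.348) = -0.363166,  z2 = atanh(0.361) = 0.378035
SE = √(1/(n1−3) + 1/(n2−3)) = √(1/100 + 1/100) = √(0.0100000 + 0.0100000) = √0.0200000 = 0.141421
z = (z1 − z2)/SE = (-0.363166 − 0.378035) / 0.141421 = -0.741201 / 0.141421 = -5.241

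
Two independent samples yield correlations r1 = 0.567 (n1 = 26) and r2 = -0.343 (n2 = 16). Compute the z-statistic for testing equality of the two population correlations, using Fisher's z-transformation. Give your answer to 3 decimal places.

Fisher z-transforms: z1 = atanh(0.567) = 0.643090, z2 = atanh(-0.343) = -0.357489; difference d = 1.000579
Var(d) = 1/23 + 1/13 = 0.0434783 + 0.0769231 = 0.1204014
z = d/√Var(d) = 1.000579 / √0.1204014 = 1.000579 / 0.346989 = 2.884

2.884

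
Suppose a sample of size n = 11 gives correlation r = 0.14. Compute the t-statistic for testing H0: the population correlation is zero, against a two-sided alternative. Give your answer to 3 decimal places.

0.424

t = r·√(n−2) / √(1−r²) with r = 0.14, n = 11
  = 0.14·√9 / √(1 − 0.0196)
  = 0.14·3.000000 / 0.990152
  = 0.420000 / 0.990152 = 0.424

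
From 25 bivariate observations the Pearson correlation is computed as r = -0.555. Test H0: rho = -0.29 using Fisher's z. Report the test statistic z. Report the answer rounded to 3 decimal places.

-1.534

Fisher z: atanh(-0.555) = -0.625578, atanh(-0.29) = -0.298566
z = (z_r − z_0)·√(n−3) = (-0.625578 − (-0.298566))·√22 = -0.327012 · 4.690416 = -1.534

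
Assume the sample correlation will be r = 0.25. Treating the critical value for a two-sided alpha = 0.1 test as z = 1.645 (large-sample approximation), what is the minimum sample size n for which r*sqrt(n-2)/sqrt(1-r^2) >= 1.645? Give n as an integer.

43

Need r·√(n−2)/√(1−r²) ≥ 1.645
√(n−2) ≥ 1.645·√(1−0.0625) / 0.25 = 1.645·0.968246 / 0.25 = 6.3711
n−2 ≥ 40.5909  ⇒  n ≥ 42.5909
Smallest integer n = 43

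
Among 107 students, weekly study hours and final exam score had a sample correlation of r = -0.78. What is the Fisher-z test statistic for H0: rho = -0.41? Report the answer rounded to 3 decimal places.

Fisher z: atanh(-0.78) = -1.045371, atanh(-0.41) = -0.435611
z = (z_r − z_0)·√(n−3) = (-1.045371 − (-0.435611))·√104 = -0.609760 · 10.198039 = -6.218

-6.218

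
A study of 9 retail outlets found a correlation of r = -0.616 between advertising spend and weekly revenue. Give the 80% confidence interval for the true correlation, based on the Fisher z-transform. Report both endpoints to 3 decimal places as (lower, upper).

z_r = atanh(-0.616) = -0.718533;  SE = 1/√(n−3) = 1/√6 = 0.408248
z-limits: -0.718533 ± 1.282·0.408248 = -0.718533 ± 0.523374 = [-1.241907, -0.195159]
ρ-limits: (tanh -1.241907, tanh -0.195159) = (-0.846, -0.193)

(-0.846, -0.193)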